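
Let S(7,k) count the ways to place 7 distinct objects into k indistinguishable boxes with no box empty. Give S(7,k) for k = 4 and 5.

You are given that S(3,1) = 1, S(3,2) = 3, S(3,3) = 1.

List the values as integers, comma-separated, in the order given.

350, 140

row 4: T[4][1]=1·1+0=1  T[4][2]=2·3+1=7  T[4][3]=3·1+3=6  T[4][4]=4·0+1=1
row 5: T[5][2]=2·7+1=15  T[5][3]=3·6+7=25  T[5][4]=4·1+6=10  T[5][5]=5·0+1=1
row 6: T[6][3]=3·25+15=90  T[6][4]=4·10+25=65  T[6][5]=5·1+10=15
row 7: T[7][4]=4·65+90=350  T[7][5]=5·15+65=140
Read S(7,4) = 350, S(7,5) = 140.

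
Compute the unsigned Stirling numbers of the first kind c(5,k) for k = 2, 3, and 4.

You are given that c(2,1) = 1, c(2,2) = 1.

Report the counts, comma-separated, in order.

i=3: T(3,1)=0+2·1=2 | T(3,2)=1+2·1=3 | T(3,3)=1+2·0=1
i=4: T(4,1)=0+3·2=6 | T(4,2)=2+3·3=11 | T(4,3)=3+3·1=6 | T(4,4)=1+3·0=1
i=5: T(5,2)=6+4·11=50 | T(5,3)=11+4·6=35 | T(5,4)=6+4·1=10
Read c(5,2) = 50, c(5,3) = 35, c(5,4) = 10.

50, 35, 10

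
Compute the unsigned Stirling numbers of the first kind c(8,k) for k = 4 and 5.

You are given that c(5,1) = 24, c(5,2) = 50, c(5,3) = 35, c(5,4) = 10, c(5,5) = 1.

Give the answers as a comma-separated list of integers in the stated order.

6769, 1960

row 6: T[6][2]=5·50+24=274  T[6][3]=5·35+50=225  T[6][4]=5·10+35=85  T[6][5]=5·1+10=15
row 7: T[7][3]=6·225+274=1624  T[7][4]=6·85+225=735  T[7][5]=6·15+85=175
row 8: T[8][4]=7·735+1624=6769  T[8][5]=7·175+735=1960
Read c(8,4) = 6769, c(8,5) = 1960.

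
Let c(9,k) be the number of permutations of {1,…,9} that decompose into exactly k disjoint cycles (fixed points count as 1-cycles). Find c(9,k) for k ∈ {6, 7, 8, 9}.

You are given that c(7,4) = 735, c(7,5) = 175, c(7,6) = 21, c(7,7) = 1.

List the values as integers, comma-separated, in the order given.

4536, 546, 36, 1

[8] T[8,5]:7*175+735=1960 · T[8,6]:7*21+175=322 · T[8,7]:7*1+21=28 · T[8,8]:7*0+1=1
[9] T[9,6]:8*322+1960=4536 · T[9,7]:8*28+322=546 · T[9,8]:8*1+28=36 · T[9,9]:8*0+1=1
Read c(9,6) = 4536, c(9,7) = 546, c(9,8) = 36, c(9,9) = 1.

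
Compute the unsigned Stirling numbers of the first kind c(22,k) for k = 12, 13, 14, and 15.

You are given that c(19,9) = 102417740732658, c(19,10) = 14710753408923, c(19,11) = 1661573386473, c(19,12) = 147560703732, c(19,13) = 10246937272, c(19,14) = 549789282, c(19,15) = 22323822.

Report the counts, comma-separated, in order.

4154823851430525, 373100999802531, 27188611869881, 1599718388730

i=20: T(20,10)=102417740732658+19·14710753408923=381922055502195 | T(20,11)=14710753408923+19·1661573386473=46280647751910 | T(20,12)=1661573386473+19·147560703732=4465226757381 | T(20,13)=147560703732+19·10246937272=342252511900 | T(20,14)=10246937272+19·549789282=20692933630 | T(20,15)=549789282+19·22323822=973941900
i=21: T(21,11)=381922055502195+20·46280647751910=1307535010540395 | T(21,12)=46280647751910+20·4465226757381=135585182899530 | T(21,13)=4465226757381+20·342252511900=11310276995381 | T(21,14)=342252511900+20·20692933630=756111184500 | T(21,15)=20692933630+20·973941900=40171771630
i=22: T(22,12)=1307535010540395+21·135585182899530=4154823851430525 | T(22,13)=135585182899530+21·11310276995381=373100999802531 | T(22,14)=11310276995381+21·756111184500=27188611869881 | T(22,15)=756111184500+21·40171771630=1599718388730
Read c(22,12) = 4154823851430525, c(22,13) = 373100999802531, c(22,14) = 27188611869881, c(22,15) = 1599718388730.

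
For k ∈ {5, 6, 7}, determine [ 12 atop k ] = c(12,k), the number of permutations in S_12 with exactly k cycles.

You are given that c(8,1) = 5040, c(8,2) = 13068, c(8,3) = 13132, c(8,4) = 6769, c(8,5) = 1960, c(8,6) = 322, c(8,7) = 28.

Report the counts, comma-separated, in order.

row 9: T[9][2]=8·13068+5040=109584  T[9][3]=8·13132+13068=118124  T[9][4]=8·6769+13132=67284  T[9][5]=8·1960+6769=22449  T[9][6]=8·322+1960=4536  T[9][7]=8·28+322=546
row 10: T[10][3]=9·118124+109584=1172700  T[10][4]=9·67284+118124=723680  T[10][5]=9·22449+67284=269325  T[10][6]=9·4536+22449=63273  T[10][7]=9·546+4536=9450
row 11: T[11][4]=10·723680+1172700=8409500  T[11][5]=10·269325+723680=3416930  T[11][6]=10·63273+269325=902055  T[11][7]=10·9450+63273=157773
row 12: T[12][5]=11·3416930+8409500=45995730  T[12][6]=11·902055+3416930=13339535  T[12][7]=11·157773+902055=2637558
Read c(12,5) = 45995730, c(12,6) = 13339535, c(12,7) = 2637558.

45995730, 13339535, 2637558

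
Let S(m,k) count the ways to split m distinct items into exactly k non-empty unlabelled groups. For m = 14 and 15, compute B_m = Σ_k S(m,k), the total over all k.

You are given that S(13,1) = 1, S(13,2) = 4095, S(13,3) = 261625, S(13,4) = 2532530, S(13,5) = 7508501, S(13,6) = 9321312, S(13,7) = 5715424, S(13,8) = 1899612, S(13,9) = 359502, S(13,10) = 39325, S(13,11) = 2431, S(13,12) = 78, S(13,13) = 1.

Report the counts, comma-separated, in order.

190899322, 1382958545

i=14: T(14,1)=0+1·1=1 | T(14,2)=1+2·4095=8191 | T(14,3)=4095+3·261625=788970 | T(14,4)=261625+4·2532530=10391745 | T(14,5)=2532530+5·7508501=40075035 | T(14,6)=7508501+6·9321312=63436373 | T(14,7)=9321312+7·5715424=49329280 | T(14,8)=5715424+8·1899612=20912320 | T(14,9)=1899612+9·359502=5135130 | T(14,10)=359502+10·39325=752752 | T(14,11)=39325+11·2431=66066 | T(14,12)=2431+12·78=3367 | T(14,13)=78+13·1=91 | T(14,14)=1+14·0=1
i=15: T(15,1)=0+1·1=1 | T(15,2)=1+2·8191=16383 | T(15,3)=8191+3·788970=2375101 | T(15,4)=788970+4·10391745=42355950 | T(15,5)=10391745+5·40075035=210766920 | T(15,6)=40075035+6·63436373=420693273 | T(15,7)=63436373+7·49329280=408741333 | T(15,8)=49329280+8·20912320=216627840 | T(15,9)=20912320+9·5135130=67128490 | T(15,10)=5135130+10·752752=12662650 | T(15,11)=752752+11·66066=1479478 | T(15,12)=66066+12·3367=106470 | T(15,13)=3367+13·91=4550 | T(15,14)=91+14·1=105 | T(15,15)=1+15·0=1
B_14 = ΣS(14,k) = 1+8191+788970+10391745+40075035+63436373+49329280+20912320+5135130+752752+66066+3367+91+1 = 190899322
B_15 = ΣS(15,k) = 1+16383+2375101+42355950+210766920+420693273+408741333+216627840+67128490+12662650+1479478+106470+4550+105+1 = 1382958545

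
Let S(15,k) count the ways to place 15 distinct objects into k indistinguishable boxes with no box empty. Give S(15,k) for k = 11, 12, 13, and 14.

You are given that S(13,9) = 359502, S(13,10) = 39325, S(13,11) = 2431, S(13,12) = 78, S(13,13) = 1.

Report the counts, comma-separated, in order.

row 14: T[14][10]=10·39325+359502=752752  T[14][11]=11·2431+39325=66066  T[14][12]=12·78+2431=3367  T[14][13]=13·1+78=91  T[14][14]=14·0+1=1
row 15: T[15][11]=11·66066+752752=1479478  T[15][12]=12·3367+66066=106470  T[15][13]=13·91+3367=4550  T[15][14]=14·1+91=105
Read S(15,11) = 1479478, S(15,12) = 106470, S(15,13) = 4550, S(15,14) = 105.

1479478, 106470, 4550, 105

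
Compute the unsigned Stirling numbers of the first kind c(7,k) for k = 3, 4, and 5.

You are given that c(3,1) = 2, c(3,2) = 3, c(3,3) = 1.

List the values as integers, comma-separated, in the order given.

1624, 735, 175

r4: T_4,1=3×2+0=6; T_4,2=3×3+2=11; T_4,3=3×1+3=6; T_4,4=3×0+1=1
r5: T_5,1=4×6+0=24; T_5,2=4×11+6=50; T_5,3=4×6+11=35; T_5,4=4×1+6=10; T_5,5=4×0+1=1
r6: T_6,2=5×50+24=274; T_6,3=5×35+50=225; T_6,4=5×10+35=85; T_6,5=5×1+10=15
r7: T_7,3=6×225+274=1624; T_7,4=6×85+225=735; T_7,5=6×15+85=175
Read c(7,3) = 1624, c(7,4) = 735, c(7,5) = 175.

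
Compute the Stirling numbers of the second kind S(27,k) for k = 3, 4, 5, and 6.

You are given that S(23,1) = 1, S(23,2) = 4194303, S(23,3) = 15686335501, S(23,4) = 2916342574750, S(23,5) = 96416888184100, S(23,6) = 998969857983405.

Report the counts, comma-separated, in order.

row 24: T[24][1]=1·1+0=1  T[24][2]=2·4194303+1=8388607  T[24][3]=3·15686335501+4194303=47063200806  T[24][4]=4·2916342574750+15686335501=11681056634501  T[24][5]=5·96416888184100+2916342574750=485000783495250  T[24][6]=6·998969857983405+96416888184100=6090236036084530
row 25: T[25][1]=1·1+0=1  T[25][2]=2·8388607+1=16777215  T[25][3]=3·47063200806+8388607=141197991025  T[25][4]=4·11681056634501+47063200806=46771289738810  T[25][5]=5·485000783495250+11681056634501=2436684974110751  T[25][6]=6·6090236036084530+485000783495250=37026417000002430
row 26: T[26][2]=2·16777215+1=33554431  T[26][3]=3·141197991025+16777215=423610750290  T[26][4]=4·46771289738810+141197991025=187226356946265  T[26][5]=5·2436684974110751+46771289738810=12230196160292565  T[26][6]=6·37026417000002430+2436684974110751=224595186974125331
row 27: T[27][3]=3·423610750290+33554431=1270865805301  T[27][4]=4·187226356946265+423610750290=749329038535350  T[27][5]=5·12230196160292565+187226356946265=61338207158409090  T[27][6]=6·224595186974125331+12230196160292565=1359801318005044551
Read S(27,3) = 1270865805301, S(27,4) = 749329038535350, S(27,5) = 61338207158409090, S(27,6) = 1359801318005044551.

1270865805301, 749329038535350, 61338207158409090, 1359801318005044551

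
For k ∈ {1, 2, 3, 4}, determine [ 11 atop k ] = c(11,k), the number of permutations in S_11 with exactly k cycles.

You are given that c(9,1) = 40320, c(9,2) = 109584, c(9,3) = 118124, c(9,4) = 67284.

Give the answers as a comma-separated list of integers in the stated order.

row 10: T[10][1]=9·40320+0=362880  T[10][2]=9·109584+40320=1026576  T[10][3]=9·118124+109584=1172700  T[10][4]=9·67284+118124=723680
row 11: T[11][1]=10·362880+0=3628800  T[11][2]=10·1026576+362880=10628640  T[11][3]=10·1172700+1026576=12753576  T[11][4]=10·723680+1172700=8409500
Read c(11,1) = 3628800, c(11,2) = 10628640, c(11,3) = 12753576, c(11,4) = 8409500.

3628800, 10628640, 12753576, 8409500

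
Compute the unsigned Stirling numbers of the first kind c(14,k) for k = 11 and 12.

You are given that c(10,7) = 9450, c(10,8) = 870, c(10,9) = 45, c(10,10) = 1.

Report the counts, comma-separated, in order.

[11] T[11,8]:10*870+9450=18150 · T[11,9]:10*45+870=1320 · T[11,10]:10*1+45=55 · T[11,11]:10*0+1=1
[12] T[12,9]:11*1320+18150=32670 · T[12,10]:11*55+1320=1925 · T[12,11]:11*1+55=66 · T[12,12]:11*0+1=1
[13] T[13,10]:12*1925+32670=55770 · T[13,11]:12*66+1925=2717 · T[13,12]:12*1+66=78
[14] T[14,11]:13*2717+55770=91091 · T[14,12]:13*78+2717=3731
Read c(14,11) = 91091, c(14,12) = 3731.

91091, 3731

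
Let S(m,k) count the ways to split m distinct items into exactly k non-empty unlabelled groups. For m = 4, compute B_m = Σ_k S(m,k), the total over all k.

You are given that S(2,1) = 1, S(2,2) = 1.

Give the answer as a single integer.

[3] T[3,1]:1*1+0=1 · T[3,2]:2*1+1=3 · T[3,3]:3*0+1=1
[4] T[4,1]:1*1+0=1 · T[4,2]:2*3+1=7 · T[4,3]:3*1+3=6 · T[4,4]:4*0+1=1
B_4 = ΣS(4,k) = 1+7+6+1 = 15

15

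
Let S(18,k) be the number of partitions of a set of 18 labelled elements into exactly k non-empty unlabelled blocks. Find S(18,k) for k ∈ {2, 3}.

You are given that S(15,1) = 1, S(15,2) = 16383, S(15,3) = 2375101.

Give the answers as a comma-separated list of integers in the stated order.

i=16: T(16,1)=0+1·1=1 | T(16,2)=1+2·16383=32767 | T(16,3)=16383+3·2375101=7141686
i=17: T(17,1)=0+1·1=1 | T(17,2)=1+2·32767=65535 | T(17,3)=32767+3·7141686=21457825
i=18: T(18,2)=1+2·65535=131071 | T(18,3)=65535+3·21457825=64439010
Read S(18,2) = 131071, S(18,3) = 64439010.

131071, 64439010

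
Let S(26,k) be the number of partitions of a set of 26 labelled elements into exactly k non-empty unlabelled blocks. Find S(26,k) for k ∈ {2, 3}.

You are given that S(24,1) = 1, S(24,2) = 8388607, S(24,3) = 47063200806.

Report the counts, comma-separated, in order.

@25  (25,1):1·1+0→1, (25,2):8388607·2+1→16777215, (25,3):47063200806·3+8388607→141197991025
@26  (26,2):16777215·2+1→33554431, (26,3):141197991025·3+16777215→423610750290
Read S(26,2) = 33554431, S(26,3) = 423610750290.

33554431, 423610750290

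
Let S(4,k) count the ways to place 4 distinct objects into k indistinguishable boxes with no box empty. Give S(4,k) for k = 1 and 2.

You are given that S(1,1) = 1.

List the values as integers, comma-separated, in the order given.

1, 7

i=2: T(2,1)=0+1·1=1 | T(2,2)=1+2·0=1
i=3: T(3,1)=0+1·1=1 | T(3,2)=1+2·1=3
i=4: T(4,1)=0+1·1=1 | T(4,2)=1+2·3=7
Read S(4,1) = 1, S(4,2) = 7.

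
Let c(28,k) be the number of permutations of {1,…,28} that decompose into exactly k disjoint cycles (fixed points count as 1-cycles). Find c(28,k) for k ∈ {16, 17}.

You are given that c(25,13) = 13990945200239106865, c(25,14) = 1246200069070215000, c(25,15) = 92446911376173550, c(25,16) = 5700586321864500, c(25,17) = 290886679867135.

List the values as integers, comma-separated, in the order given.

398629729895941637715, 25117208862499312650

[26] T[26,14]:25*1246200069070215000+13990945200239106865=45145946926994481865 · T[26,15]:25*92446911376173550+1246200069070215000=3557372853474553750 · T[26,16]:25*5700586321864500+92446911376173550=234961569422786050 · T[26,17]:25*290886679867135+5700586321864500=12972753318542875
[27] T[27,15]:26*3557372853474553750+45145946926994481865=137637641117332879365 · T[27,16]:26*234961569422786050+3557372853474553750=9666373658466991050 · T[27,17]:26*12972753318542875+234961569422786050=572253155704900800
[28] T[28,16]:27*9666373658466991050+137637641117332879365=398629729895941637715 · T[28,17]:27*572253155704900800+9666373658466991050=25117208862499312650
Read c(28,16) = 398629729895941637715, c(28,17) = 25117208862499312650.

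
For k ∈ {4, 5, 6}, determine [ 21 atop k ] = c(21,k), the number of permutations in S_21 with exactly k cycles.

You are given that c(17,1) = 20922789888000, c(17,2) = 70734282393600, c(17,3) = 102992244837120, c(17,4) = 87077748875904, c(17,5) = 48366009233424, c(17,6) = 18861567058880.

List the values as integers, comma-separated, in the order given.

12870931245150988800, 8037811822645051776, 3599979517947607200

[18] T[18,1]:17*20922789888000+0=355687428096000 · T[18,2]:17*70734282393600+20922789888000=1223405590579200 · T[18,3]:17*102992244837120+70734282393600=1821602444624640 · T[18,4]:17*87077748875904+102992244837120=1583313975727488 · T[18,5]:17*48366009233424+87077748875904=909299905844112 · T[18,6]:17*18861567058880+48366009233424=369012649234384
[19] T[19,2]:18*1223405590579200+355687428096000=22376988058521600 · T[19,3]:18*1821602444624640+1223405590579200=34012249593822720 · T[19,4]:18*1583313975727488+1821602444624640=30321254007719424 · T[19,5]:18*909299905844112+1583313975727488=17950712280921504 · T[19,6]:18*369012649234384+909299905844112=7551527592063024
[20] T[20,3]:19*34012249593822720+22376988058521600=668609730341153280 · T[20,4]:19*30321254007719424+34012249593822720=610116075740491776 · T[20,5]:19*17950712280921504+30321254007719424=371384787345228000 · T[20,6]:19*7551527592063024+17950712280921504=161429736530118960
[21] T[21,4]:20*610116075740491776+668609730341153280=12870931245150988800 · T[21,5]:20*371384787345228000+610116075740491776=8037811822645051776 · T[21,6]:20*161429736530118960+371384787345228000=3599979517947607200
Read c(21,4) = 12870931245150988800, c(21,5) = 8037811822645051776, c(21,6) = 3599979517947607200.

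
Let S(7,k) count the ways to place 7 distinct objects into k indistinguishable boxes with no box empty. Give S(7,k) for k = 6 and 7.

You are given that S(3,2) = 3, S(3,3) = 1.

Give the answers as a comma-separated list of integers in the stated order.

row 4: T[4][3]=3·1+3=6  T[4][4]=4·0+1=1
row 5: T[5][4]=4·1+6=10  T[5][5]=5·0+1=1
row 6: T[6][5]=5·1+10=15  T[6][6]=6·0+1=1
row 7: T[7][6]=6·1+15=21  T[7][7]=7·0+1=1
Read S(7,6) = 21, S(7,7) = 1.

21, 1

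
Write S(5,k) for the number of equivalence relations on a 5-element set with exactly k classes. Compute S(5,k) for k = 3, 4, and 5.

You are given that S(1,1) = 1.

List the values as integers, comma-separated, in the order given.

@2  (2,1):1·1+0→1, (2,2):0·2+1→1
@3  (3,1):1·1+0→1, (3,2):1·2+1→3, (3,3):0·3+1→1
@4  (4,2):3·2+1→7, (4,3):1·3+3→6, (4,4):0·4+1→1
@5  (5,3):6·3+7→25, (5,4):1·4+6→10, (5,5):0·5+1→1
Read S(5,3) = 25, S(5,4) = 10, S(5,5) = 1.

25, 10, 1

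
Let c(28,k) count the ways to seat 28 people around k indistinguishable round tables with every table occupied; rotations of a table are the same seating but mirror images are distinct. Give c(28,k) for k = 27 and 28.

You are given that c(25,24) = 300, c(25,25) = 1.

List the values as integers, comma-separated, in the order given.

378, 1

[26] T[26,25]:25*1+300=325 · T[26,26]:25*0+1=1
[27] T[27,26]:26*1+325=351 · T[27,27]:26*0+1=1
[28] T[28,27]:27*1+351=378 · T[28,28]:27*0+1=1
Read c(28,27) = 378, c(28,28) = 1.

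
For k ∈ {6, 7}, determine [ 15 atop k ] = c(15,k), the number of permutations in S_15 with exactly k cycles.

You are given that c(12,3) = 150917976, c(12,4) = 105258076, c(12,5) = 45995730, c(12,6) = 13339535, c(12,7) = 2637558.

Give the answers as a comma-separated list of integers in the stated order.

r13: T_13,4=12×105258076+150917976=1414014888; T_13,5=12×45995730+105258076=657206836; T_13,6=12×13339535+45995730=206070150; T_13,7=12×2637558+13339535=44990231
r14: T_14,5=13×657206836+1414014888=9957703756; T_14,6=13×206070150+657206836=3336118786; T_14,7=13×44990231+206070150=790943153
r15: T_15,6=14×3336118786+9957703756=56663366760; T_15,7=14×790943153+3336118786=14409322928
Read c(15,6) = 56663366760, c(15,7) = 14409322928.

56663366760, 14409322928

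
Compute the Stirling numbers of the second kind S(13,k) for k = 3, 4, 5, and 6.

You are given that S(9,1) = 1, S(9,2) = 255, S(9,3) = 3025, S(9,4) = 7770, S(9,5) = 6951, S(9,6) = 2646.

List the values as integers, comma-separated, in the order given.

r10: T_10,1=1×1+0=1; T_10,2=2×255+1=511; T_10,3=3×3025+255=9330; T_10,4=4×7770+3025=34105; T_10,5=5×6951+7770=42525; T_10,6=6×2646+6951=22827
r11: T_11,1=1×1+0=1; T_11,2=2×511+1=1023; T_11,3=3×9330+511=28501; T_11,4=4×34105+9330=145750; T_11,5=5×42525+34105=246730; T_11,6=6×22827+42525=179487
r12: T_12,2=2×1023+1=2047; T_12,3=3×28501+1023=86526; T_12,4=4×145750+28501=611501; T_12,5=5×246730+145750=1379400; T_12,6=6×179487+246730=1323652
r13: T_13,3=3×86526+2047=261625; T_13,4=4×611501+86526=2532530; T_13,5=5×1379400+611501=7508501; T_13,6=6×1323652+1379400=9321312
Read S(13,3) = 261625, S(13,4) = 2532530, S(13,5) = 7508501, S(13,6) = 9321312.

261625, 2532530, 7508501, 9321312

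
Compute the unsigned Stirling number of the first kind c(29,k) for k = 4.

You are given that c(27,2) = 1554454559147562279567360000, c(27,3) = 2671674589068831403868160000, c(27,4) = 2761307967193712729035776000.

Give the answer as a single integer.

[28] T[28,3]:27*2671674589068831403868160000+1554454559147562279567360000=73689668464006010184007680000 · T[28,4]:27*2761307967193712729035776000+2671674589068831403868160000=77226989703299075087834112000
[29] T[29,4]:28*77226989703299075087834112000+73689668464006010184007680000=2236045380156380112643362816000
Read c(29,4) = 2236045380156380112643362816000.

2236045380156380112643362816000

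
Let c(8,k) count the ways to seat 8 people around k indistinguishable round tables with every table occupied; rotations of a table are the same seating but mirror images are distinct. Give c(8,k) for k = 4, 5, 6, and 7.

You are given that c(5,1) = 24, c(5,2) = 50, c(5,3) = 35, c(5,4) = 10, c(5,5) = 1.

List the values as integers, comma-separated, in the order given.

[6] T[6,2]:5*50+24=274 · T[6,3]:5*35+50=225 · T[6,4]:5*10+35=85 · T[6,5]:5*1+10=15 · T[6,6]:5*0+1=1
[7] T[7,3]:6*225+274=1624 · T[7,4]:6*85+225=735 · T[7,5]:6*15+85=175 · T[7,6]:6*1+15=21 · T[7,7]:6*0+1=1
[8] T[8,4]:7*735+1624=6769 · T[8,5]:7*175+735=1960 · T[8,6]:7*21+175=322 · T[8,7]:7*1+21=28
Read c(8,4) = 6769, c(8,5) = 1960, c(8,6) = 322, c(8,7) = 28.

6769, 1960, 322, 28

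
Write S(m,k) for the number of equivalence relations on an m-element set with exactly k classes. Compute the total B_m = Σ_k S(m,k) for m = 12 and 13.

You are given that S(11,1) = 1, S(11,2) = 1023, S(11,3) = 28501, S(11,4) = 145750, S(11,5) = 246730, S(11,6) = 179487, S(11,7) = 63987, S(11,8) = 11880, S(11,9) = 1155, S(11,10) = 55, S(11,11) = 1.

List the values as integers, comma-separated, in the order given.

4213597, 27644437

row 12: T[12][1]=1·1+0=1  T[12][2]=2·1023+1=2047  T[12][3]=3·28501+1023=86526  T[12][4]=4·145750+28501=611501  T[12][5]=5·246730+145750=1379400  T[12][6]=6·179487+246730=1323652  T[12][7]=7·63987+179487=627396  T[12][8]=8·11880+63987=159027  T[12][9]=9·1155+11880=22275  T[12][10]=10·55+1155=1705  T[12][11]=11·1+55=66  T[12][12]=12·0+1=1
row 13: T[13][1]=1·1+0=1  T[13][2]=2·2047+1=4095  T[13][3]=3·86526+2047=261625  T[13][4]=4·611501+86526=2532530  T[13][5]=5·1379400+611501=7508501  T[13][6]=6·1323652+1379400=9321312  T[13][7]=7·627396+1323652=5715424  T[13][8]=8·159027+627396=1899612  T[13][9]=9·22275+159027=359502  T[13][10]=10·1705+22275=39325  T[13][11]=11·66+1705=2431  T[13][12]=12·1+66=78  T[13][13]=13·0+1=1
B_12 = ΣS(12,k) = 1+2047+86526+611501+1379400+1323652+627396+159027+22275+1705+66+1 = 4213597
B_13 = ΣS(13,k) = 1+4095+261625+2532530+7508501+9321312+5715424+1899612+359502+39325+2431+78+1 = 27644437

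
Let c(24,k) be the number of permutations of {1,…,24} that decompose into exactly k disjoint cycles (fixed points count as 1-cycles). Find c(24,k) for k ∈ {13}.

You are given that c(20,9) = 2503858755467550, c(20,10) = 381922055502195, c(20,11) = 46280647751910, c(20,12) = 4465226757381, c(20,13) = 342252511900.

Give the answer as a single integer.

413356714301314056

i=21: T(21,10)=2503858755467550+20·381922055502195=10142299865511450 | T(21,11)=381922055502195+20·46280647751910=1307535010540395 | T(21,12)=46280647751910+20·4465226757381=135585182899530 | T(21,13)=4465226757381+20·342252511900=11310276995381
i=22: T(22,11)=10142299865511450+21·1307535010540395=37600535086859745 | T(22,12)=1307535010540395+21·135585182899530=4154823851430525 | T(22,13)=135585182899530+21·11310276995381=373100999802531
i=23: T(23,12)=37600535086859745+22·4154823851430525=129006659818331295 | T(23,13)=4154823851430525+22·373100999802531=12363045847086207
i=24: T(24,13)=129006659818331295+23·12363045847086207=413356714301314056
Read c(24,13) = 413356714301314056.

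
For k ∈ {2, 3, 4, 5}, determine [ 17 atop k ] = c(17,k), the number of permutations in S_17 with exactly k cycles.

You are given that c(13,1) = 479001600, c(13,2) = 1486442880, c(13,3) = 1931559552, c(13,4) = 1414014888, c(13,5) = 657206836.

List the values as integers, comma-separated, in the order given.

70734282393600, 102992244837120, 87077748875904, 48366009233424

@14  (14,1):479001600·13+0→6227020800, (14,2):1486442880·13+479001600→19802759040, (14,3):1931559552·13+1486442880→26596717056, (14,4):1414014888·13+1931559552→20313753096, (14,5):657206836·13+1414014888→9957703756
@15  (15,1):6227020800·14+0→87178291200, (15,2):19802759040·14+6227020800→283465647360, (15,3):26596717056·14+19802759040→392156797824, (15,4):20313753096·14+26596717056→310989260400, (15,5):9957703756·14+20313753096→159721605680
@16  (16,1):87178291200·15+0→1307674368000, (16,2):283465647360·15+87178291200→4339163001600, (16,3):392156797824·15+283465647360→6165817614720, (16,4):310989260400·15+392156797824→5056995703824, (16,5):159721605680·15+310989260400→2706813345600
@17  (17,2):4339163001600·16+1307674368000→70734282393600, (17,3):6165817614720·16+4339163001600→102992244837120, (17,4):5056995703824·16+6165817614720→87077748875904, (17,5):2706813345600·16+5056995703824→48366009233424
Read c(17,2) = 70734282393600, c(17,3) = 102992244837120, c(17,4) = 87077748875904, c(17,5) = 48366009233424.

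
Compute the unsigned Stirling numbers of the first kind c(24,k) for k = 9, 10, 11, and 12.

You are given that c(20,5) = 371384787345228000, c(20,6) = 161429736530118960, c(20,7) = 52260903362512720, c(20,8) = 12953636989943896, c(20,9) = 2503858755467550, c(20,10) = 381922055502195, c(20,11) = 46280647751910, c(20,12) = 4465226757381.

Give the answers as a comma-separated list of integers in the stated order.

i=21: T(21,6)=371384787345228000+20·161429736530118960=3599979517947607200 | T(21,7)=161429736530118960+20·52260903362512720=1206647803780373360 | T(21,8)=52260903362512720+20·12953636989943896=311333643161390640 | T(21,9)=12953636989943896+20·2503858755467550=63030812099294896 | T(21,10)=2503858755467550+20·381922055502195=10142299865511450 | T(21,11)=381922055502195+20·46280647751910=1307535010540395 | T(21,12)=46280647751910+20·4465226757381=135585182899530
i=22: T(22,7)=3599979517947607200+21·1206647803780373360=28939583397335447760 | T(22,8)=1206647803780373360+21·311333643161390640=7744654310169576800 | T(22,9)=311333643161390640+21·63030812099294896=1634980697246583456 | T(22,10)=63030812099294896+21·10142299865511450=276019109275035346 | T(22,11)=10142299865511450+21·1307535010540395=37600535086859745 | T(22,12)=1307535010540395+21·135585182899530=4154823851430525
i=23: T(23,8)=28939583397335447760+22·7744654310169576800=199321978221066137360 | T(23,9)=7744654310169576800+22·1634980697246583456=43714229649594412832 | T(23,10)=1634980697246583456+22·276019109275035346=7707401101297361068 | T(23,11)=276019109275035346+22·37600535086859745=1103230881185949736 | T(23,12)=37600535086859745+22·4154823851430525=129006659818331295
i=24: T(24,9)=199321978221066137360+23·43714229649594412832=1204749260161737632496 | T(24,10)=43714229649594412832+23·7707401101297361068=220984454979433717396 | T(24,11)=7707401101297361068+23·1103230881185949736=33081711368574204996 | T(24,12)=1103230881185949736+23·129006659818331295=4070384057007569521
Read c(24,9) = 1204749260161737632496, c(24,10) = 220984454979433717396, c(24,11) = 33081711368574204996, c(24,12) = 4070384057007569521.

1204749260161737632496, 220984454979433717396, 33081711368574204996, 4070384057007569521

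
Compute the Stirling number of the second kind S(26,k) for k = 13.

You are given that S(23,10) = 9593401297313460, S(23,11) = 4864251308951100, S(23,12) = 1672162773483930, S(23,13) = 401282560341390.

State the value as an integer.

1850568574253550060

i=24: T(24,11)=9593401297313460+11·4864251308951100=63100165695775560 | T(24,12)=4864251308951100+12·1672162773483930=24930204590758260 | T(24,13)=1672162773483930+13·401282560341390=6888836057922000
i=25: T(25,12)=63100165695775560+12·24930204590758260=362262620784874680 | T(25,13)=24930204590758260+13·6888836057922000=114485073343744260
i=26: T(26,13)=362262620784874680+13·114485073343744260=1850568574253550060
Read S(26,13) = 1850568574253550060.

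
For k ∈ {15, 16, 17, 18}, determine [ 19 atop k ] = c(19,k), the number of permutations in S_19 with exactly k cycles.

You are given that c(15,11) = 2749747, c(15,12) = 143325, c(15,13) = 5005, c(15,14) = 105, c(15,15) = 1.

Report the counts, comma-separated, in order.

i=16: T(16,12)=2749747+15·143325=4899622 | T(16,13)=143325+15·5005=218400 | T(16,14)=5005+15·105=6580 | T(16,15)=105+15·1=120 | T(16,16)=1+15·0=1
i=17: T(17,13)=4899622+16·218400=8394022 | T(17,14)=218400+16·6580=323680 | T(17,15)=6580+16·120=8500 | T(17,16)=120+16·1=136 | T(17,17)=1+16·0=1
i=18: T(18,14)=8394022+17·323680=13896582 | T(18,15)=323680+17·8500=468180 | T(18,16)=8500+17·136=10812 | T(18,17)=136+17·1=153 | T(18,18)=1+17·0=1
i=19: T(19,15)=13896582+18·468180=22323822 | T(19,16)=468180+18·10812=662796 | T(19,17)=10812+18·153=13566 | T(19,18)=153+18·1=171
Read c(19,15) = 22323822, c(19,16) = 662796, c(19,17) = 13566, c(19,18) = 171.

22323822, 662796, 13566, 171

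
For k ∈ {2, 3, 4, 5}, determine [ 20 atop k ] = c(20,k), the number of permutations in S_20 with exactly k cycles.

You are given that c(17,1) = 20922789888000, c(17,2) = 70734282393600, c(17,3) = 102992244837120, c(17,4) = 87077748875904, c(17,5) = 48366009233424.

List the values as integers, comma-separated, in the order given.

431565146817638400, 668609730341153280, 610116075740491776, 371384787345228000

row 18: T[18][1]=17·20922789888000+0=355687428096000  T[18][2]=17·70734282393600+20922789888000=1223405590579200  T[18][3]=17·102992244837120+70734282393600=1821602444624640  T[18][4]=17·87077748875904+102992244837120=1583313975727488  T[18][5]=17·48366009233424+87077748875904=909299905844112
row 19: T[19][1]=18·355687428096000+0=6402373705728000  T[19][2]=18·1223405590579200+355687428096000=22376988058521600  T[19][3]=18·1821602444624640+1223405590579200=34012249593822720  T[19][4]=18·1583313975727488+1821602444624640=30321254007719424  T[19][5]=18·909299905844112+1583313975727488=17950712280921504
row 20: T[20][2]=19·22376988058521600+6402373705728000=431565146817638400  T[20][3]=19·34012249593822720+22376988058521600=668609730341153280  T[20][4]=19·30321254007719424+34012249593822720=610116075740491776  T[20][5]=19·17950712280921504+30321254007719424=371384787345228000
Read c(20,2) = 431565146817638400, c(20,3) = 668609730341153280, c(20,4) = 610116075740491776, c(20,5) = 371384787345228000.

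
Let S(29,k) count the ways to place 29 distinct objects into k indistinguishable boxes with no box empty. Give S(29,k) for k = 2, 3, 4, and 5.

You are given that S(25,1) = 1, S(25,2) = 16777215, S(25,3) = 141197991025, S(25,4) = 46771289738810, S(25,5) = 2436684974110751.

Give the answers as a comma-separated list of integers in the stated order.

268435455, 11438127792025, 11998160744311570, 1540200411172850701

[26] T[26,1]:1*1+0=1 · T[26,2]:2*16777215+1=33554431 · T[26,3]:3*141197991025+16777215=423610750290 · T[26,4]:4*46771289738810+141197991025=187226356946265 · T[26,5]:5*2436684974110751+46771289738810=12230196160292565
[27] T[27,1]:1*1+0=1 · T[27,2]:2*33554431+1=67108863 · T[27,3]:3*423610750290+33554431=1270865805301 · T[27,4]:4*187226356946265+423610750290=749329038535350 · T[27,5]:5*12230196160292565+187226356946265=61338207158409090
[28] T[28,1]:1*1+0=1 · T[28,2]:2*67108863+1=134217727 · T[28,3]:3*1270865805301+67108863=3812664524766 · T[28,4]:4*749329038535350+1270865805301=2998587019946701 · T[28,5]:5*61338207158409090+749329038535350=307440364830580800
[29] T[29,2]:2*134217727+1=268435455 · T[29,3]:3*3812664524766+134217727=11438127792025 · T[29,4]:4*2998587019946701+3812664524766=11998160744311570 · T[29,5]:5*307440364830580800+2998587019946701=1540200411172850701
Read S(29,2) = 268435455, S(29,3) = 11438127792025, S(29,4) = 11998160744311570, S(29,5) = 1540200411172850701.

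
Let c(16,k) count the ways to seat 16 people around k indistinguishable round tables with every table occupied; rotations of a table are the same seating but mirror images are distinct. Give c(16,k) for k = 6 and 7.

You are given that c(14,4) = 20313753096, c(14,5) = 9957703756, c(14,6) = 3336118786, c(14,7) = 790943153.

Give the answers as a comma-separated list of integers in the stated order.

row 15: T[15][5]=14·9957703756+20313753096=159721605680  T[15][6]=14·3336118786+9957703756=56663366760  T[15][7]=14·790943153+3336118786=14409322928
row 16: T[16][6]=15·56663366760+159721605680=1009672107080  T[16][7]=15·14409322928+56663366760=272803210680
Read c(16,6) = 1009672107080, c(16,7) = 272803210680.

1009672107080, 272803210680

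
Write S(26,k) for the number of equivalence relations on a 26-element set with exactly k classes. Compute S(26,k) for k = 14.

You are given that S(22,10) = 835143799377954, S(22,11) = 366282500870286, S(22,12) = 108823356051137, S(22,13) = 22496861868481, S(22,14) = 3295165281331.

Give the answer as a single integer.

i=23: T(23,11)=835143799377954+11·366282500870286=4864251308951100 | T(23,12)=366282500870286+12·108823356051137=1672162773483930 | T(23,13)=108823356051137+13·22496861868481=401282560341390 | T(23,14)=22496861868481+14·3295165281331=68629175807115
i=24: T(24,12)=4864251308951100+12·1672162773483930=24930204590758260 | T(24,13)=1672162773483930+13·401282560341390=6888836057922000 | T(24,14)=401282560341390+14·68629175807115=1362091021641000
i=25: T(25,13)=24930204590758260+13·6888836057922000=114485073343744260 | T(25,14)=6888836057922000+14·1362091021641000=25958110360896000
i=26: T(26,14)=114485073343744260+14·25958110360896000=477898618396288260
Read S(26,14) = 477898618396288260.

477898618396288260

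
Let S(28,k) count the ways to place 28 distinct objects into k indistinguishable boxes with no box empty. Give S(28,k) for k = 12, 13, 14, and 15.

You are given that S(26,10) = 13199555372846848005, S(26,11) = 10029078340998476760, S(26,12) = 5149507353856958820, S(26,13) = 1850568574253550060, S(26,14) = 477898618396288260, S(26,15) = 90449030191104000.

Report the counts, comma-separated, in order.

985397416171213883565, 451512851236272407400, 148782988064375309400, 36060660300744309600

row 27: T[27][11]=11·10029078340998476760+13199555372846848005=123519417123830092365  T[27][12]=12·5149507353856958820+10029078340998476760=71823166587281982600  T[27][13]=13·1850568574253550060+5149507353856958820=29206898819153109600  T[27][14]=14·477898618396288260+1850568574253550060=8541149231801585700  T[27][15]=15·90449030191104000+477898618396288260=1834634071262848260
row 28: T[28][12]=12·71823166587281982600+123519417123830092365=985397416171213883565  T[28][13]=13·29206898819153109600+71823166587281982600=451512851236272407400  T[28][14]=14·8541149231801585700+29206898819153109600=148782988064375309400  T[28][15]=15·1834634071262848260+8541149231801585700=36060660300744309600
Read S(28,12) = 985397416171213883565, S(28,13) = 451512851236272407400, S(28,14) = 148782988064375309400, S(28,15) = 36060660300744309600.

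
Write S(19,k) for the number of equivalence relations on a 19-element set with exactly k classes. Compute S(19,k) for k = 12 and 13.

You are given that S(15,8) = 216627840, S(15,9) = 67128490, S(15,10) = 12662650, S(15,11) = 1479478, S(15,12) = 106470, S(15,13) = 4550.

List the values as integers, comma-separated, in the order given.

23466951300, 2892439160

r16: T_16,9=9×67128490+216627840=820784250; T_16,10=10×12662650+67128490=193754990; T_16,11=11×1479478+12662650=28936908; T_16,12=12×106470+1479478=2757118; T_16,13=13×4550+106470=165620
r17: T_17,10=10×193754990+820784250=2758334150; T_17,11=11×28936908+193754990=512060978; T_17,12=12×2757118+28936908=62022324; T_17,13=13×165620+2757118=4910178
r18: T_18,11=11×512060978+2758334150=8391004908; T_18,12=12×62022324+512060978=1256328866; T_18,13=13×4910178+62022324=125854638
r19: T_19,12=12×1256328866+8391004908=23466951300; T_19,13=13×125854638+1256328866=2892439160
Read S(19,12) = 23466951300, S(19,13) = 2892439160.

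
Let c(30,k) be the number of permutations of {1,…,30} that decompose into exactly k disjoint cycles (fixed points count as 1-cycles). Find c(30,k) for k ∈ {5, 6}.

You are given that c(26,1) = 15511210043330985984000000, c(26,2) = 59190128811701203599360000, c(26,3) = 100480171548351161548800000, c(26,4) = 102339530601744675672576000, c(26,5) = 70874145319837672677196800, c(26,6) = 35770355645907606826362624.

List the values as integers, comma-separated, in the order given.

row 27: T[27][2]=26·59190128811701203599360000+15511210043330985984000000=1554454559147562279567360000  T[27][3]=26·100480171548351161548800000+59190128811701203599360000=2671674589068831403868160000  T[27][4]=26·102339530601744675672576000+100480171548351161548800000=2761307967193712729035776000  T[27][5]=26·70874145319837672677196800+102339530601744675672576000=1945067308917524165279692800  T[27][6]=26·35770355645907606826362624+70874145319837672677196800=1000903392113435450162625024
row 28: T[28][3]=27·2671674589068831403868160000+1554454559147562279567360000=73689668464006010184007680000  T[28][4]=27·2761307967193712729035776000+2671674589068831403868160000=77226989703299075087834112000  T[28][5]=27·1945067308917524165279692800+2761307967193712729035776000=55278125307966865191587481600  T[28][6]=27·1000903392113435450162625024+1945067308917524165279692800=28969458895980281319670568448
row 29: T[29][4]=28·77226989703299075087834112000+73689668464006010184007680000=2236045380156380112643362816000  T[29][5]=28·55278125307966865191587481600+77226989703299075087834112000=1625014498326371300452283596800  T[29][6]=28·28969458895980281319670568448+55278125307966865191587481600=866422974395414742142363398144
row 30: T[30][5]=29·1625014498326371300452283596800+2236045380156380112643362816000=49361465831621147825759587123200  T[30][6]=29·866422974395414742142363398144+1625014498326371300452283596800=26751280755793398822580822142976
Read c(30,5) = 49361465831621147825759587123200, c(30,6) = 26751280755793398822580822142976.

49361465831621147825759587123200, 26751280755793398822580822142976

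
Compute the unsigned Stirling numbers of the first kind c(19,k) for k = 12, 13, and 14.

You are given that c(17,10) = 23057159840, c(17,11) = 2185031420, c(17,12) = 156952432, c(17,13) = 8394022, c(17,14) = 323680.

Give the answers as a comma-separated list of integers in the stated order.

r18: T_18,11=17×2185031420+23057159840=60202693980; T_18,12=17×156952432+2185031420=4853222764; T_18,13=17×8394022+156952432=299650806; T_18,14=17×323680+8394022=13896582
r19: T_19,12=18×4853222764+60202693980=147560703732; T_19,13=18×299650806+4853222764=10246937272; T_19,14=18×13896582+299650806=549789282
Read c(19,12) = 147560703732, c(19,13) = 10246937272, c(19,14) = 549789282.

147560703732, 10246937272, 549789282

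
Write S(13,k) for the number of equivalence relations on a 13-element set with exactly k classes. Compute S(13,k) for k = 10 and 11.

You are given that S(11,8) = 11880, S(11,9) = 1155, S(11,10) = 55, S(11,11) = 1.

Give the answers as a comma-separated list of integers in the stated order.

[12] T[12,9]:9*1155+11880=22275 · T[12,10]:10*55+1155=1705 · T[12,11]:11*1+55=66
[13] T[13,10]:10*1705+22275=39325 · T[13,11]:11*66+1705=2431
Read S(13,10) = 39325, S(13,11) = 2431.

39325, 2431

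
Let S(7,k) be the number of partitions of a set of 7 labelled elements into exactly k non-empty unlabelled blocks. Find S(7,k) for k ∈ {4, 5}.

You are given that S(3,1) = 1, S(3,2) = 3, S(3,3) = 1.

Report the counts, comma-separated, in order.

350, 140

row 4: T[4][1]=1·1+0=1  T[4][2]=2·3+1=7  T[4][3]=3·1+3=6  T[4][4]=4·0+1=1
row 5: T[5][2]=2·7+1=15  T[5][3]=3·6+7=25  T[5][4]=4·1+6=10  T[5][5]=5·0+1=1
row 6: T[6][3]=3·25+15=90  T[6][4]=4·10+25=65  T[6][5]=5·1+10=15
row 7: T[7][4]=4·65+90=350  T[7][5]=5·15+65=140
Read S(7,4) = 350, S(7,5) = 140.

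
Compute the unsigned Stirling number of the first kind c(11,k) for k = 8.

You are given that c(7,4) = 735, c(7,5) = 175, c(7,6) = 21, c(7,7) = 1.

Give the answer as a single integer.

18150

row 8: T[8][5]=7·175+735=1960  T[8][6]=7·21+175=322  T[8][7]=7·1+21=28  T[8][8]=7·0+1=1
row 9: T[9][6]=8·322+1960=4536  T[9][7]=8·28+322=546  T[9][8]=8·1+28=36
row 10: T[10][7]=9·546+4536=9450  T[10][8]=9·36+546=870
row 11: T[11][8]=10·870+9450=18150
Read c(11,8) = 18150.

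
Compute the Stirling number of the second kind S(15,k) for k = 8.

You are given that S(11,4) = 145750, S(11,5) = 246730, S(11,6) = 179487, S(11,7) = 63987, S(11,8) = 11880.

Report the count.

r12: T_12,5=5×246730+145750=1379400; T_12,6=6×179487+246730=1323652; T_12,7=7×63987+179487=627396; T_12,8=8×11880+63987=159027
r13: T_13,6=6×1323652+1379400=9321312; T_13,7=7×627396+1323652=5715424; T_13,8=8×159027+627396=1899612
r14: T_14,7=7×5715424+9321312=49329280; T_14,8=8×1899612+5715424=20912320
r15: T_15,8=8×20912320+49329280=216627840
Read S(15,8) = 216627840.

216627840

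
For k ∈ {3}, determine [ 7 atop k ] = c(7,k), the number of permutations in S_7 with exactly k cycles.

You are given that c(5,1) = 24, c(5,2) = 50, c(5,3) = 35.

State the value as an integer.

row 6: T[6][2]=5·50+24=274  T[6][3]=5·35+50=225
row 7: T[7][3]=6·225+274=1624
Read c(7,3) = 1624.

1624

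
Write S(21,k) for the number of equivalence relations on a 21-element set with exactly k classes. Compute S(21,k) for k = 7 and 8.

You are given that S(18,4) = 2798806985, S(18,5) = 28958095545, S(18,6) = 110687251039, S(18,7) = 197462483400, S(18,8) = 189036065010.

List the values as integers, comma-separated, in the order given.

@19  (19,5):28958095545·5+2798806985→147589284710, (19,6):110687251039·6+28958095545→693081601779, (19,7):197462483400·7+110687251039→1492924634839, (19,8):189036065010·8+197462483400→1709751003480
@20  (20,6):693081601779·6+147589284710→4306078895384, (20,7):1492924634839·7+693081601779→11143554045652, (20,8):1709751003480·8+1492924634839→15170932662679
@21  (21,7):11143554045652·7+4306078895384→82310957214948, (21,8):15170932662679·8+11143554045652→132511015347084
Read S(21,7) = 82310957214948, S(21,8) = 132511015347084.

82310957214948, 132511015347084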